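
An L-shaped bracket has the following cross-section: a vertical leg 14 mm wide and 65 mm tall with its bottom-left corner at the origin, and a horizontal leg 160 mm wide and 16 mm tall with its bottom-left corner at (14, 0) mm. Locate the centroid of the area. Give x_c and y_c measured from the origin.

x_c = 71.18 mm, y_c = 14.43 mm

Part | A | x̄ᵢ | ȳᵢ | A·x̄ᵢ | A·ȳᵢ
vertical leg | 910.00 | 7.00 | 32.50 | 6370.00 | 29575.00
horizontal leg | 2560.00 | 94.00 | 8.00 | 240640.00 | 20480.00
Σ | 3470.00 |  |  | 247010.00 | 50055.00
x_c = 247010.00 / 3470.00 = 71.18 mm
y_c = 50055.00 / 3470.00 = 14.43 mm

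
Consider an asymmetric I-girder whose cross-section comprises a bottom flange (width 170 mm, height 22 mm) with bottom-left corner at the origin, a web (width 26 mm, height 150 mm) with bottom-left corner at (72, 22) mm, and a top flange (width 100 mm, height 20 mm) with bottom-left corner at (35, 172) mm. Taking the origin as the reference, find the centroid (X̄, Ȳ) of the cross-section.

X̄ = 85.00 mm, Ȳ = 81.27 mm

Part | A | x̄ᵢ | ȳᵢ | A·x̄ᵢ | A·ȳᵢ
bottom flange | 3740.00 | 85.00 | 11.00 | 317900.00 | 41140.00
web | 3900.00 | 85.00 | 97.00 | 331500.00 | 378300.00
top flange | 2000.00 | 85.00 | 182.00 | 170000.00 | 364000.00
Σ | 9640.00 |  |  | 819400.00 | 783440.00
X̄ = 819400.00 / 9640.00 = 85.00 mm
Ȳ = 783440.00 / 9640.00 = 81.27 mm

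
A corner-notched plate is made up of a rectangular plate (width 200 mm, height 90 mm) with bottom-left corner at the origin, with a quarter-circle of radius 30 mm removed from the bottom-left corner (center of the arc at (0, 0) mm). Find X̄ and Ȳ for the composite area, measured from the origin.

X̄ = 103.57 mm, Ȳ = 46.32 mm

plate: A = 200 × 90 = 18000.00, centroid at (100.00, 45.00).
removed quarter-circle: A = −¼π·30² = -706.86, centroid at (12.73, 12.73).
ΣA = 17293.14 mm²
ΣAX̄ = (18000.00)(100.00) + (-706.86)(12.73) = 1791000.00 mm³
ΣAȲ = (18000.00)(45.00) + (-706.86)(12.73) = 801000.00 mm³
X̄ = 1791000.00 / 17293.14 = 103.57 mm
Ȳ = 801000.00 / 17293.14 = 46.32 mm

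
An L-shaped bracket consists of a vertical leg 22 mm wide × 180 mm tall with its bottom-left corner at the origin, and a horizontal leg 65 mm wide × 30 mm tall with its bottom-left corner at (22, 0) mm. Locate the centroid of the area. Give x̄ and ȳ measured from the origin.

Part | A | x̄ᵢ | ȳᵢ | A·x̄ᵢ | A·ȳᵢ
vertical leg | 3960.00 | 11.00 | 90.00 | 43560.00 | 356400.00
horizontal leg | 1950.00 | 54.50 | 15.00 | 106275.00 | 29250.00
Σ | 5910.00 |  |  | 149835.00 | 385650.00
x̄ = 149835.00 / 5910.00 = 25.35 mm
ȳ = 385650.00 / 5910.00 = 65.25 mm

x̄ = 25.35 mm, ȳ = 65.25 mm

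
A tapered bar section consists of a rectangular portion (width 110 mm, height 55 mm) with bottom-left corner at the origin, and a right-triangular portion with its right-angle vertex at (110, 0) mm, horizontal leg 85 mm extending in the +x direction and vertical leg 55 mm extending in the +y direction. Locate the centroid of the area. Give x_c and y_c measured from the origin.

x_c = 78.22 mm, y_c = 24.95 mm

Part | A | x̄ᵢ | ȳᵢ | A·x̄ᵢ | A·ȳᵢ
rectangular portion | 6050.00 | 55.00 | 27.50 | 332750.00 | 166375.00
triangular portion | 2337.50 | 138.33 | 18.33 | 323354.17 | 42854.17
Σ | 8387.50 |  |  | 656104.17 | 209229.17
x_c = 656104.17 / 8387.50 = 78.22 mm
y_c = 209229.17 / 8387.50 = 24.95 mm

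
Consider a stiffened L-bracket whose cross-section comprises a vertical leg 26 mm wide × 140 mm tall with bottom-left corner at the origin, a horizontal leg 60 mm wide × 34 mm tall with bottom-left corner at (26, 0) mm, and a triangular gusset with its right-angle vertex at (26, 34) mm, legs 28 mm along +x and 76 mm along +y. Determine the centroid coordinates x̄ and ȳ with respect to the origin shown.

x̄ = 29.53 mm, ȳ = 52.29 mm

Part | A | x̄ᵢ | ȳᵢ | A·x̄ᵢ | A·ȳᵢ
vertical leg | 3640.00 | 13.00 | 70.00 | 47320.00 | 254800.00
horizontal leg | 2040.00 | 56.00 | 17.00 | 114240.00 | 34680.00
gusset | 1064.00 | 35.33 | 59.33 | 37594.67 | 63130.67
Σ | 6744.00 |  |  | 199154.67 | 352610.67
x̄ = 199154.67 / 6744.00 = 29.53 mm
ȳ = 352610.67 / 6744.00 = 52.29 mm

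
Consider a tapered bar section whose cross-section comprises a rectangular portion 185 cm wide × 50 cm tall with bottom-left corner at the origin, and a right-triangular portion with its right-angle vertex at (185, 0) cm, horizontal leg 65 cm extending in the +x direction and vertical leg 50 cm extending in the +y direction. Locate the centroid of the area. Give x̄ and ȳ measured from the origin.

x̄ = 109.56 cm, ȳ = 23.75 cm

rectangular portion: A = 185 × 50 = 9250.00, centroid at (92.50, 25.00).
triangular portion: A = ½·65·50 = 1625.00, centroid at (206.67, 16.67).
ΣA = 10875.00 cm²
ΣAx̄ = (9250.00)(92.50) + (1625.00)(206.67) = 1191458.33 cm³
ΣAȳ = (9250.00)(25.00) + (1625.00)(16.67) = 258333.33 cm³
x̄ = 1191458.33 / 10875.00 = 109.56 cm
ȳ = 258333.33 / 10875.00 = 23.75 cm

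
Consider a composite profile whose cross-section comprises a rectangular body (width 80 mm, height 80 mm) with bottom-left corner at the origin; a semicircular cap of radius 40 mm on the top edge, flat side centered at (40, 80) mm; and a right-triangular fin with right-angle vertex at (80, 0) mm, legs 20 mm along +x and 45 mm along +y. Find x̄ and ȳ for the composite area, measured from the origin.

rectangular body: A = 80 × 80 = 6400.00, centroid at (40.00, 40.00).
semicircular top: A = ½π·40² = 2513.27, centroid at (40.00, 96.98).
triangular fin: A = ½·20·45 = 450.00, centroid at (86.67, 15.00).
ΣA = 9363.27 mm²
ΣAx̄ = (6400.00)(40.00) + (2513.27)(40.00) + (450.00)(86.67) = 395530.96 mm³
ΣAȳ = (6400.00)(40.00) + (2513.27)(96.98) + (450.00)(15.00) = 506478.60 mm³
x̄ = 395530.96 / 9363.27 = 42.24 mm
ȳ = 506478.60 / 9363.27 = 54.09 mm

x̄ = 42.24 mm, ȳ = 54.09 mm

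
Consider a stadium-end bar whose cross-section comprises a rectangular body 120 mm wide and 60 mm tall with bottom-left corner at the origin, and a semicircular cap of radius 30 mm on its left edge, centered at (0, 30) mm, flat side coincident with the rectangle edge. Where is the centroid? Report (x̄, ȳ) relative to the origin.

x̄ = 48.06 mm, ȳ = 30.00 mm

rectangular body: A = 120 × 60 = 7200.00, centroid at (60.00, 30.00).
semicircular end: A = ½π·30² = 1413.72, centroid at (-12.73, 30.00).
ΣA = 8613.72 mm², ΣAx̄ = 414000.00 mm³, ΣAȳ = 258411.50 mm³.
x̄ = 414000.00/8613.72 = 48.06 mm; ȳ = 258411.50/8613.72 = 30.00 mm.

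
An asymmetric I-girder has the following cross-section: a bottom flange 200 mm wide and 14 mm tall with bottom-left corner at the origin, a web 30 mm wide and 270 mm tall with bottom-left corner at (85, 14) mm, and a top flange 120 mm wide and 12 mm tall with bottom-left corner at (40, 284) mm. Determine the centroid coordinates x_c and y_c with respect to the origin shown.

x_c = 100.00 mm, y_c = 133.23 mm

bottom flange: A = 200 × 14 = 2800.00, centroid at (100.00, 7.00).
web: A = 30 × 270 = 8100.00, centroid at (100.00, 149.00).
top flange: A = 120 × 12 = 1440.00, centroid at (100.00, 290.00).
ΣA = 12340.00 mm², ΣAx_c = 1234000.00 mm³, ΣAy_c = 1644100.00 mm³.
x_c = 1234000.00/12340.00 = 100.00 mm; y_c = 1644100.00/12340.00 = 133.23 mm.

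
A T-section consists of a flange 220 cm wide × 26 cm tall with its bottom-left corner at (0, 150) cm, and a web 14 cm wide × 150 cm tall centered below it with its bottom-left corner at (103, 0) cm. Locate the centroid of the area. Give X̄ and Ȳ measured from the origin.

X̄ = 110.00 cm, Ȳ = 139.37 cm

web: A = 14 × 150 = 2100.00, centroid at (110.00, 75.00).
flange: A = 220 × 26 = 5720.00, centroid at (110.00, 163.00).
ΣA = 7820.00 cm², ΣAX̄ = 860200.00 cm³, ΣAȲ = 1089860.00 cm³.
X̄ = 860200.00/7820.00 = 110.00 cm; Ȳ = 1089860.00/7820.00 = 139.37 cm.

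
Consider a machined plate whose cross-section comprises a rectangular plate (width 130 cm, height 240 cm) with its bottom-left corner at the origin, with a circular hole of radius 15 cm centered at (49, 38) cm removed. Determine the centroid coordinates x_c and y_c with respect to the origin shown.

x_c = 65.37 cm, y_c = 121.90 cm

Part | A | x̄ᵢ | ȳᵢ | A·x̄ᵢ | A·ȳᵢ
plate | 31200.00 | 65.00 | 120.00 | 2028000.00 | 3744000.00
hole | -706.86 | 49.00 | 38.00 | -34636.06 | -26860.62
Σ | 30493.14 |  |  | 1993363.94 | 3717139.38
x_c = 1993363.94 / 30493.14 = 65.37 cm
y_c = 3717139.38 / 30493.14 = 121.90 cm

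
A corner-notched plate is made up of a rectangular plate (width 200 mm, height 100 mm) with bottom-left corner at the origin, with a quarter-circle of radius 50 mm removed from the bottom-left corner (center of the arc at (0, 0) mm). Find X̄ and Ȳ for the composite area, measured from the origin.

Part | A | x̄ᵢ | ȳᵢ | A·x̄ᵢ | A·ȳᵢ
plate | 20000.00 | 100.00 | 50.00 | 2000000.00 | 1000000.00
removed quarter-circle | -1963.50 | 21.22 | 21.22 | -41666.67 | -41666.67
Σ | 18036.50 |  |  | 1958333.33 | 958333.33
X̄ = 1958333.33 / 18036.50 = 108.58 mm
Ȳ = 958333.33 / 18036.50 = 53.13 mm

X̄ = 108.58 mm, Ȳ = 53.13 mm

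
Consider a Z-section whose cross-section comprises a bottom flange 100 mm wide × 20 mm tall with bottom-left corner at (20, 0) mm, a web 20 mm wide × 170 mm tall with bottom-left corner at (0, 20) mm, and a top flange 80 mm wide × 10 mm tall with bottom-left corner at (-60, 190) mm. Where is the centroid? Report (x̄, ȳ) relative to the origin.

Part | A | x̄ᵢ | ȳᵢ | A·x̄ᵢ | A·ȳᵢ
bottom flange | 2000.00 | 70.00 | 10.00 | 140000.00 | 20000.00
web | 3400.00 | 10.00 | 105.00 | 34000.00 | 357000.00
top flange | 800.00 | -20.00 | 195.00 | -16000.00 | 156000.00
Σ | 6200.00 |  |  | 158000.00 | 533000.00
x̄ = 158000.00 / 6200.00 = 25.48 mm
ȳ = 533000.00 / 6200.00 = 85.97 mm

x̄ = 25.48 mm, ȳ = 85.97 mm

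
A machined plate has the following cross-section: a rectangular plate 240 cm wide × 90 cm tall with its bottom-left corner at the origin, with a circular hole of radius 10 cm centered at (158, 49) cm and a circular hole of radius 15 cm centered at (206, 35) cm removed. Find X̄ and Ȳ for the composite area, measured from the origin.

Part | A | x̄ᵢ | ȳᵢ | A·x̄ᵢ | A·ȳᵢ
plate | 21600.00 | 120.00 | 45.00 | 2592000.00 | 972000.00
hole 1 | -314.16 | 158.00 | 49.00 | -49637.16 | -15393.80
hole 2 | -706.86 | 206.00 | 35.00 | -145612.82 | -24740.04
Σ | 20578.98 |  |  | 2396750.02 | 931866.15
X̄ = 2396750.02 / 20578.98 = 116.47 cm
Ȳ = 931866.15 / 20578.98 = 45.28 cm

X̄ = 116.47 cm, Ȳ = 45.28 cm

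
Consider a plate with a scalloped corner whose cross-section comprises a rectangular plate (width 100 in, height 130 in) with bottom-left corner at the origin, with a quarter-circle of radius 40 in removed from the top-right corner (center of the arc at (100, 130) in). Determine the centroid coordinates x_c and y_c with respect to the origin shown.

plate: A = 100 × 130 = 13000.00, centroid at (50.00, 65.00).
removed quarter-circle: A = −¼π·40² = -1256.64, centroid at (83.02, 113.02).
ΣA = 11743.36 in², ΣAx_c = 545669.63 in³, ΣAy_c = 702970.52 in³.
x_c = 545669.63/11743.36 = 46.47 in; y_c = 702970.52/11743.36 = 59.86 in.

x_c = 46.47 in, y_c = 59.86 in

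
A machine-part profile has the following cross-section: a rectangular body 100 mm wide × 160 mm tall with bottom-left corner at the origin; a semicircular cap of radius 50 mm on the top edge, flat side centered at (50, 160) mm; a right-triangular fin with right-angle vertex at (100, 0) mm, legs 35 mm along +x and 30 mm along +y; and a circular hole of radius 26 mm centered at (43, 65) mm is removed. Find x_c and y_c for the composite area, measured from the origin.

x_c = 52.58 mm, y_c = 101.42 mm

rectangular body: A = 100 × 160 = 16000.00, centroid at (50.00, 80.00).
semicircular top: A = ½π·50² = 3926.99, centroid at (50.00, 181.22).
triangular fin: A = ½·35·30 = 525.00, centroid at (111.67, 10.00).
hole: A = −π·26² = -2123.72, centroid at (43.00, 65.00).
ΣA = 18328.27 mm²
ΣAx_c = (16000.00)(50.00) + (3926.99)(50.00) + (525.00)(111.67) + (-2123.72)(43.00) = 963654.73 mm³
ΣAy_c = (16000.00)(80.00) + (3926.99)(181.22) + (525.00)(10.00) + (-2123.72)(65.00) = 1858860.28 mm³
x_c = 963654.73 / 18328.27 = 52.58 mm
y_c = 1858860.28 / 18328.27 = 101.42 mm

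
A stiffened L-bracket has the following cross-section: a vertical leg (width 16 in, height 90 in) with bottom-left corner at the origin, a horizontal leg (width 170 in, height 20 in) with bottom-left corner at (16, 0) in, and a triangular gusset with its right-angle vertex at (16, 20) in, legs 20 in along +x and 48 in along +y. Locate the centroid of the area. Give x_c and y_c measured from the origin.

x_c = 68.76 in, y_c = 21.82 in

vertical leg: A = 16 × 90 = 1440.00, centroid at (8.00, 45.00).
horizontal leg: A = 170 × 20 = 3400.00, centroid at (101.00, 10.00).
gusset: A = ½·20·48 = 480.00, centroid at (22.67, 36.00).
ΣA = 5320.00 in²
ΣAx_c = (1440.00)(8.00) + (3400.00)(101.00) + (480.00)(22.67) = 365800.00 in³
ΣAy_c = (1440.00)(45.00) + (3400.00)(10.00) + (480.00)(36.00) = 116080.00 in³
x_c = 365800.00 / 5320.00 = 68.76 in
y_c = 116080.00 / 5320.00 = 21.82 in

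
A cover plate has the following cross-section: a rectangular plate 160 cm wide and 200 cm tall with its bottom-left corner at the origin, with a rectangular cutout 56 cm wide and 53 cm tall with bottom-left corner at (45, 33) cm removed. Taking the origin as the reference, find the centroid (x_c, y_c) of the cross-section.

Part | A | x̄ᵢ | ȳᵢ | A·x̄ᵢ | A·ȳᵢ
plate | 32000.00 | 80.00 | 100.00 | 2560000.00 | 3200000.00
hole | -2968.00 | 73.00 | 59.50 | -216664.00 | -176596.00
Σ | 29032.00 |  |  | 2343336.00 | 3023404.00
x_c = 2343336.00 / 29032.00 = 80.72 cm
y_c = 3023404.00 / 29032.00 = 104.14 cm

x_c = 80.72 cm, y_c = 104.14 cm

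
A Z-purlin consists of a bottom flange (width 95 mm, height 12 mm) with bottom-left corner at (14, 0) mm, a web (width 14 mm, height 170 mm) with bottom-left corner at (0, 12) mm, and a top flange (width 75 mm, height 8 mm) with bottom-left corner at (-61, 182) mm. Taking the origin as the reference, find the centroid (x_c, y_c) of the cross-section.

bottom flange: A = 95 × 12 = 1140.00, centroid at (61.50, 6.00).
web: A = 14 × 170 = 2380.00, centroid at (7.00, 97.00).
top flange: A = 75 × 8 = 600.00, centroid at (-23.50, 186.00).
ΣA = 4120.00 mm², ΣAx_c = 72670.00 mm³, ΣAy_c = 349300.00 mm³.
x_c = 72670.00/4120.00 = 17.64 mm; y_c = 349300.00/4120.00 = 84.78 mm.

x_c = 17.64 mm, y_c = 84.78 mm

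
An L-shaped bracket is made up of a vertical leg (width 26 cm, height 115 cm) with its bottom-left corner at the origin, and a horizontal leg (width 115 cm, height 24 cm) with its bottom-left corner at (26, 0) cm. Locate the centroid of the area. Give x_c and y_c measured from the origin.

x_c = 46.84 cm, y_c = 35.66 cm

vertical leg: A = 26 × 115 = 2990.00, centroid at (13.00, 57.50).
horizontal leg: A = 115 × 24 = 2760.00, centroid at (83.50, 12.00).
ΣA = 5750.00 cm², ΣAx_c = 269330.00 cm³, ΣAy_c = 205045.00 cm³.
x_c = 269330.00/5750.00 = 46.84 cm; y_c = 205045.00/5750.00 = 35.66 cm.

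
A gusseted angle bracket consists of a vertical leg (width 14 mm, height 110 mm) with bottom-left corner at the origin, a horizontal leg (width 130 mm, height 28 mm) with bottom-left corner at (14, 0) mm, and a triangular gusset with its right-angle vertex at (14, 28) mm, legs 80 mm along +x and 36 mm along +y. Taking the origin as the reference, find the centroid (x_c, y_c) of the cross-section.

x_c = 53.91 mm, y_c = 29.19 mm

vertical leg: A = 14 × 110 = 1540.00, centroid at (7.00, 55.00).
horizontal leg: A = 130 × 28 = 3640.00, centroid at (79.00, 14.00).
gusset: A = ½·80·36 = 1440.00, centroid at (40.67, 40.00).
ΣA = 6620.00 mm², ΣAx_c = 356900.00 mm³, ΣAy_c = 193260.00 mm³.
x_c = 356900.00/6620.00 = 53.91 mm; y_c = 193260.00/6620.00 = 29.19 mm.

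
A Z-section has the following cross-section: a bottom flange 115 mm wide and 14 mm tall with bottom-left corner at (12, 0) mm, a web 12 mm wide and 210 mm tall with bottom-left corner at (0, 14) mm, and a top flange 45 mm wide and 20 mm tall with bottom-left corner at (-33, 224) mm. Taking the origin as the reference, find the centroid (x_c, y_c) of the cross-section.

Part | A | x̄ᵢ | ȳᵢ | A·x̄ᵢ | A·ȳᵢ
bottom flange | 1610.00 | 69.50 | 7.00 | 111895.00 | 11270.00
web | 2520.00 | 6.00 | 119.00 | 15120.00 | 299880.00
top flange | 900.00 | -10.50 | 234.00 | -9450.00 | 210600.00
Σ | 5030.00 |  |  | 117565.00 | 521750.00
x_c = 117565.00 / 5030.00 = 23.37 mm
y_c = 521750.00 / 5030.00 = 103.73 mm

x_c = 23.37 mm, y_c = 103.73 mm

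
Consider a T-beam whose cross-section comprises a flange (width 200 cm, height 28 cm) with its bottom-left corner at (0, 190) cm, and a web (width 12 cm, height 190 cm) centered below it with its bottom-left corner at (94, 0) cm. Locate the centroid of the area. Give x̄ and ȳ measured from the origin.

web: A = 12 × 190 = 2280.00, centroid at (100.00, 95.00).
flange: A = 200 × 28 = 5600.00, centroid at (100.00, 204.00).
ΣA = 7880.00 cm², ΣAx̄ = 788000.00 cm³, ΣAȳ = 1359000.00 cm³.
x̄ = 788000.00/7880.00 = 100.00 cm; ȳ = 1359000.00/7880.00 = 172.46 cm.

x̄ = 100.00 cm, ȳ = 172.46 cm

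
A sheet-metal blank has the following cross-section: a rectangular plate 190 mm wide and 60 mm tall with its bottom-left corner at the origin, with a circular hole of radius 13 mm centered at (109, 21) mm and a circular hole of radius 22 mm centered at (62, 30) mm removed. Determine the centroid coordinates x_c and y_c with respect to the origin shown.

x_c = 99.57 mm, y_c = 30.51 mm

plate: A = 190 × 60 = 11400.00, centroid at (95.00, 30.00).
hole 1: A = −π·13² = -530.93, centroid at (109.00, 21.00).
hole 2: A = −π·22² = -1520.53, centroid at (62.00, 30.00).
ΣA = 9348.54 mm²
ΣAx_c = (11400.00)(95.00) + (-530.93)(109.00) + (-1520.53)(62.00) = 930855.81 mm³
ΣAy_c = (11400.00)(30.00) + (-530.93)(21.00) + (-1520.53)(30.00) = 285234.56 mm³
x_c = 930855.81 / 9348.54 = 99.57 mm
y_c = 285234.56 / 9348.54 = 30.51 mm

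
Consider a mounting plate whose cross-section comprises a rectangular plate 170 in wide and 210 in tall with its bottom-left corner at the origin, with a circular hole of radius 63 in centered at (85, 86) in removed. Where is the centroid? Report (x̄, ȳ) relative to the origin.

x̄ = 85.00 in, ȳ = 115.20 in

plate: A = 170 × 210 = 35700.00, centroid at (85.00, 105.00).
hole: A = −π·63² = -12468.98, centroid at (85.00, 86.00).
ΣA = 23231.02 in², ΣAx̄ = 1974636.59 in³, ΣAȳ = 2676167.61 in³.
x̄ = 1974636.59/23231.02 = 85.00 in; ȳ = 2676167.61/23231.02 = 115.20 in.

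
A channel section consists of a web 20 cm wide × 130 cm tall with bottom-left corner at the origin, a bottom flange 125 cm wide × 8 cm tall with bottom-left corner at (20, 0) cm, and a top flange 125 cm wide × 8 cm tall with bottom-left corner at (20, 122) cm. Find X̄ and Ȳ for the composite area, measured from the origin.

X̄ = 41.52 cm, Ȳ = 65.00 cm

web: A = 20 × 130 = 2600.00, centroid at (10.00, 65.00).
bottom flange: A = 125 × 8 = 1000.00, centroid at (82.50, 4.00).
top flange: A = 125 × 8 = 1000.00, centroid at (82.50, 126.00).
ΣA = 4600.00 cm²
ΣAX̄ = (2600.00)(10.00) + (1000.00)(82.50) + (1000.00)(82.50) = 191000.00 cm³
ΣAȲ = (2600.00)(65.00) + (1000.00)(4.00) + (1000.00)(126.00) = 299000.00 cm³
X̄ = 191000.00 / 4600.00 = 41.52 cm
Ȳ = 299000.00 / 4600.00 = 65.00 cm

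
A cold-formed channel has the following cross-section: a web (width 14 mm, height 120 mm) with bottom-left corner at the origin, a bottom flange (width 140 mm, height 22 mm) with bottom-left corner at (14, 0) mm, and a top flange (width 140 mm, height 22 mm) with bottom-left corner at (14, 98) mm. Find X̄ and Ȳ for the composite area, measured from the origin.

web: A = 14 × 120 = 1680.00, centroid at (7.00, 60.00).
bottom flange: A = 140 × 22 = 3080.00, centroid at (84.00, 11.00).
top flange: A = 140 × 22 = 3080.00, centroid at (84.00, 109.00).
ΣA = 7840.00 mm²
ΣAX̄ = (1680.00)(7.00) + (3080.00)(84.00) + (3080.00)(84.00) = 529200.00 mm³
ΣAȲ = (1680.00)(60.00) + (3080.00)(11.00) + (3080.00)(109.00) = 470400.00 mm³
X̄ = 529200.00 / 7840.00 = 67.50 mm
Ȳ = 470400.00 / 7840.00 = 60.00 mm

X̄ = 67.50 mm, Ȳ = 60.00 mm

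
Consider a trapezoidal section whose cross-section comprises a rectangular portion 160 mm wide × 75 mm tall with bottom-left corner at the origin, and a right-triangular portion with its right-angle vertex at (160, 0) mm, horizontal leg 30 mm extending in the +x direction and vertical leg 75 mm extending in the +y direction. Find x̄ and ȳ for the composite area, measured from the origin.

x̄ = 87.71 mm, ȳ = 36.43 mm

rectangular portion: A = 160 × 75 = 12000.00, centroid at (80.00, 37.50).
triangular portion: A = ½·30·75 = 1125.00, centroid at (170.00, 25.00).
ΣA = 13125.00 mm²
ΣAx̄ = (12000.00)(80.00) + (1125.00)(170.00) = 1151250.00 mm³
ΣAȳ = (12000.00)(37.50) + (1125.00)(25.00) = 478125.00 mm³
x̄ = 1151250.00 / 13125.00 = 87.71 mm
ȳ = 478125.00 / 13125.00 = 36.43 mm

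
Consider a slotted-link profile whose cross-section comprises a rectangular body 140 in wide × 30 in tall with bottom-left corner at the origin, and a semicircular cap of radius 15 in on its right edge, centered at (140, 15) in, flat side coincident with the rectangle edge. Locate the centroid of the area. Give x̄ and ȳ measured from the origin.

x̄ = 75.93 in, ȳ = 15.00 in

Part | A | x̄ᵢ | ȳᵢ | A·x̄ᵢ | A·ȳᵢ
rectangular body | 4200.00 | 70.00 | 15.00 | 294000.00 | 63000.00
semicircular end | 353.43 | 146.37 | 15.00 | 51730.08 | 5301.44
Σ | 4553.43 |  |  | 345730.08 | 68301.44
x̄ = 345730.08 / 4553.43 = 75.93 in
ȳ = 68301.44 / 4553.43 = 15.00 in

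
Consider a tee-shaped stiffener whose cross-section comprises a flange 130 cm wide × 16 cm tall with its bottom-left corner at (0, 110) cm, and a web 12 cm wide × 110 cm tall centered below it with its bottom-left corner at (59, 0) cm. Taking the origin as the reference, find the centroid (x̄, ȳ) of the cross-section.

x̄ = 65.00 cm, ȳ = 93.54 cm

web: A = 12 × 110 = 1320.00, centroid at (65.00, 55.00).
flange: A = 130 × 16 = 2080.00, centroid at (65.00, 118.00).
ΣA = 3400.00 cm², ΣAx̄ = 221000.00 cm³, ΣAȳ = 318040.00 cm³.
x̄ = 221000.00/3400.00 = 65.00 cm; ȳ = 318040.00/3400.00 = 93.54 cm.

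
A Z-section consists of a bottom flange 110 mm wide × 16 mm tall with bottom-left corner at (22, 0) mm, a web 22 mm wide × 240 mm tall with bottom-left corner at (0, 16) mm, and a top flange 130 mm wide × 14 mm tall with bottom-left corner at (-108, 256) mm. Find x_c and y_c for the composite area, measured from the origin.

bottom flange: A = 110 × 16 = 1760.00, centroid at (77.00, 8.00).
web: A = 22 × 240 = 5280.00, centroid at (11.00, 136.00).
top flange: A = 130 × 14 = 1820.00, centroid at (-43.00, 263.00).
ΣA = 8860.00 mm², ΣAx_c = 115340.00 mm³, ΣAy_c = 1210820.00 mm³.
x_c = 115340.00/8860.00 = 13.02 mm; y_c = 1210820.00/8860.00 = 136.66 mm.

x_c = 13.02 mm, y_c = 136.66 mm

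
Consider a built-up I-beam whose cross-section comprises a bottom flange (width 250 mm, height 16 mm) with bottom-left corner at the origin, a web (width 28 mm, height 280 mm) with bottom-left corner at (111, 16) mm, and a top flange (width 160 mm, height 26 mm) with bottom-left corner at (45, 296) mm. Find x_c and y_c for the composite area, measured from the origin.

bottom flange: A = 250 × 16 = 4000.00, centroid at (125.00, 8.00).
web: A = 28 × 280 = 7840.00, centroid at (125.00, 156.00).
top flange: A = 160 × 26 = 4160.00, centroid at (125.00, 309.00).
ΣA = 16000.00 mm²
ΣAx_c = (4000.00)(125.00) + (7840.00)(125.00) + (4160.00)(125.00) = 2000000.00 mm³
ΣAy_c = (4000.00)(8.00) + (7840.00)(156.00) + (4160.00)(309.00) = 2540480.00 mm³
x_c = 2000000.00 / 16000.00 = 125.00 mm
y_c = 2540480.00 / 16000.00 = 158.78 mm

x_c = 125.00 mm, y_c = 158.78 mm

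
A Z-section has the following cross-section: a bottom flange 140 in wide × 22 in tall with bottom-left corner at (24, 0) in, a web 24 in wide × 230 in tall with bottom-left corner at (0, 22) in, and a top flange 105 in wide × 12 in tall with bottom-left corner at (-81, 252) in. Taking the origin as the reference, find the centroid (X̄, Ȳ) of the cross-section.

X̄ = 32.44 in, Ȳ = 113.10 in

bottom flange: A = 140 × 22 = 3080.00, centroid at (94.00, 11.00).
web: A = 24 × 230 = 5520.00, centroid at (12.00, 137.00).
top flange: A = 105 × 12 = 1260.00, centroid at (-28.50, 258.00).
ΣA = 9860.00 in²
ΣAX̄ = (3080.00)(94.00) + (5520.00)(12.00) + (1260.00)(-28.50) = 319850.00 in³
ΣAȲ = (3080.00)(11.00) + (5520.00)(137.00) + (1260.00)(258.00) = 1115200.00 in³
X̄ = 319850.00 / 9860.00 = 32.44 in
Ȳ = 1115200.00 / 9860.00 = 113.10 in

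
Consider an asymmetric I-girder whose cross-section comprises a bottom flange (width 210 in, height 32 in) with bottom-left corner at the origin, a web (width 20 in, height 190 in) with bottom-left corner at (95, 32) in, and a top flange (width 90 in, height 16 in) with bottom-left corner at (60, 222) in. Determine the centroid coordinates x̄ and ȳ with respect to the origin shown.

bottom flange: A = 210 × 32 = 6720.00, centroid at (105.00, 16.00).
web: A = 20 × 190 = 3800.00, centroid at (105.00, 127.00).
top flange: A = 90 × 16 = 1440.00, centroid at (105.00, 230.00).
ΣA = 11960.00 in², ΣAx̄ = 1255800.00 in³, ΣAȳ = 921320.00 in³.
x̄ = 1255800.00/11960.00 = 105.00 in; ȳ = 921320.00/11960.00 = 77.03 in.

x̄ = 105.00 in, ȳ = 77.03 in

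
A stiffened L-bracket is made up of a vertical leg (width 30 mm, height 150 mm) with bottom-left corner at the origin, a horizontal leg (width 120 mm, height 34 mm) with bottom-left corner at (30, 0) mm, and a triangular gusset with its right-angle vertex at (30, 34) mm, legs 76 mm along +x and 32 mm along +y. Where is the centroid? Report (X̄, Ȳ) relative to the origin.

vertical leg: A = 30 × 150 = 4500.00, centroid at (15.00, 75.00).
horizontal leg: A = 120 × 34 = 4080.00, centroid at (90.00, 17.00).
gusset: A = ½·76·32 = 1216.00, centroid at (55.33, 44.67).
ΣA = 9796.00 mm²
ΣAX̄ = (4500.00)(15.00) + (4080.00)(90.00) + (1216.00)(55.33) = 501985.33 mm³
ΣAȲ = (4500.00)(75.00) + (4080.00)(17.00) + (1216.00)(44.67) = 461174.67 mm³
X̄ = 501985.33 / 9796.00 = 51.24 mm
Ȳ = 461174.67 / 9796.00 = 47.08 mm

X̄ = 51.24 mm, Ȳ = 47.08 mm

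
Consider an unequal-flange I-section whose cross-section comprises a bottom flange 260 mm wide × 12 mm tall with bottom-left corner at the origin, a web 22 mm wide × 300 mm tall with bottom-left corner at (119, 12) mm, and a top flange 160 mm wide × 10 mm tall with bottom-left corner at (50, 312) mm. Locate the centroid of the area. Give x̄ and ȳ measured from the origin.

Part | A | x̄ᵢ | ȳᵢ | A·x̄ᵢ | A·ȳᵢ
bottom flange | 3120.00 | 130.00 | 6.00 | 405600.00 | 18720.00
web | 6600.00 | 130.00 | 162.00 | 858000.00 | 1069200.00
top flange | 1600.00 | 130.00 | 317.00 | 208000.00 | 507200.00
Σ | 11320.00 |  |  | 1471600.00 | 1595120.00
x̄ = 1471600.00 / 11320.00 = 130.00 mm
ȳ = 1595120.00 / 11320.00 = 140.91 mm

x̄ = 130.00 mm, ȳ = 140.91 mm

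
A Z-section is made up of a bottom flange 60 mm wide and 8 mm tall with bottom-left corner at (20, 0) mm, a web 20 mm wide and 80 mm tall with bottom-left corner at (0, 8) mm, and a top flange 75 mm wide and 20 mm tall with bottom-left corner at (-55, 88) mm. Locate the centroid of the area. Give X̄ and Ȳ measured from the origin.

bottom flange: A = 60 × 8 = 480.00, centroid at (50.00, 4.00).
web: A = 20 × 80 = 1600.00, centroid at (10.00, 48.00).
top flange: A = 75 × 20 = 1500.00, centroid at (-17.50, 98.00).
ΣA = 3580.00 mm²
ΣAX̄ = (480.00)(50.00) + (1600.00)(10.00) + (1500.00)(-17.50) = 13750.00 mm³
ΣAȲ = (480.00)(4.00) + (1600.00)(48.00) + (1500.00)(98.00) = 225720.00 mm³
X̄ = 13750.00 / 3580.00 = 3.84 mm
Ȳ = 225720.00 / 3580.00 = 63.05 mm

X̄ = 3.84 mm, Ȳ = 63.05 mm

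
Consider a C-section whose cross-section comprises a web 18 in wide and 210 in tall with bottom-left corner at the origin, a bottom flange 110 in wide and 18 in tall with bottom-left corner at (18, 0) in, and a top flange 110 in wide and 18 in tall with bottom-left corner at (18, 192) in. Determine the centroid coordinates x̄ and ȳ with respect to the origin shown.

x̄ = 41.74 in, ȳ = 105.00 in

web: A = 18 × 210 = 3780.00, centroid at (9.00, 105.00).
bottom flange: A = 110 × 18 = 1980.00, centroid at (73.00, 9.00).
top flange: A = 110 × 18 = 1980.00, centroid at (73.00, 201.00).
ΣA = 7740.00 in²
ΣAx̄ = (3780.00)(9.00) + (1980.00)(73.00) + (1980.00)(73.00) = 323100.00 in³
ΣAȳ = (3780.00)(105.00) + (1980.00)(9.00) + (1980.00)(201.00) = 812700.00 in³
x̄ = 323100.00 / 7740.00 = 41.74 in
ȳ = 812700.00 / 7740.00 = 105.00 in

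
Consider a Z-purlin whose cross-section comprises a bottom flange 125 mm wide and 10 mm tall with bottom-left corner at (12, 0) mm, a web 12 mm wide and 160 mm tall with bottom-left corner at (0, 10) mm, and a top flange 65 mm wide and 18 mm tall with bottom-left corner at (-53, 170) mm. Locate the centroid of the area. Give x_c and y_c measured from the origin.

bottom flange: A = 125 × 10 = 1250.00, centroid at (74.50, 5.00).
web: A = 12 × 160 = 1920.00, centroid at (6.00, 90.00).
top flange: A = 65 × 18 = 1170.00, centroid at (-20.50, 179.00).
ΣA = 4340.00 mm², ΣAx_c = 80660.00 mm³, ΣAy_c = 388480.00 mm³.
x_c = 80660.00/4340.00 = 18.59 mm; y_c = 388480.00/4340.00 = 89.51 mm.

x_c = 18.59 mm, y_c = 89.51 mm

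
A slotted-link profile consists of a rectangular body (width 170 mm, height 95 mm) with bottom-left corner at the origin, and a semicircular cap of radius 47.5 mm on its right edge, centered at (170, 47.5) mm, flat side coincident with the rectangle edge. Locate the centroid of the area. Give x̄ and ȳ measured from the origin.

x̄ = 103.92 mm, ȳ = 47.50 mm

rectangular body: A = 170 × 95 = 16150.00, centroid at (85.00, 47.50).
semicircular end: A = ½π·47.5² = 3544.11, centroid at (190.16, 47.50).
ΣA = 19694.11 mm²
ΣAx̄ = (16150.00)(85.00) + (3544.11)(190.16) = 2046696.48 mm³
ΣAȳ = (16150.00)(47.50) + (3544.11)(47.50) = 935470.19 mm³
x̄ = 2046696.48 / 19694.11 = 103.92 mm
ȳ = 935470.19 / 19694.11 = 47.50 mm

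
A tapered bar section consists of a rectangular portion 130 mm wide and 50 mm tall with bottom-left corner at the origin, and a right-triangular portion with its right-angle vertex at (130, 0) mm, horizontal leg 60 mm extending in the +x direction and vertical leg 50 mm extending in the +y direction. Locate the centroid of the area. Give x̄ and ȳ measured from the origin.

rectangular portion: A = 130 × 50 = 6500.00, centroid at (65.00, 25.00).
triangular portion: A = ½·60·50 = 1500.00, centroid at (150.00, 16.67).
ΣA = 8000.00 mm², ΣAx̄ = 647500.00 mm³, ΣAȳ = 187500.00 mm³.
x̄ = 647500.00/8000.00 = 80.94 mm; ȳ = 187500.00/8000.00 = 23.44 mm.

x̄ = 80.94 mm, ȳ = 23.44 mm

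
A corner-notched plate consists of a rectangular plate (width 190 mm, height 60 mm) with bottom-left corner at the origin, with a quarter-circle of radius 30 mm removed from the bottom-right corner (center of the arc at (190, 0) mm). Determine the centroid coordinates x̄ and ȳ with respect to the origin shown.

x̄ = 89.56 mm, ȳ = 31.14 mm

plate: A = 190 × 60 = 11400.00, centroid at (95.00, 30.00).
removed quarter-circle: A = −¼π·30² = -706.86, centroid at (177.27, 12.73).
ΣA = 10693.14 mm², ΣAx̄ = 957696.91 mm³, ΣAȳ = 333000.00 mm³.
x̄ = 957696.91/10693.14 = 89.56 mm; ȳ = 333000.00/10693.14 = 31.14 mm.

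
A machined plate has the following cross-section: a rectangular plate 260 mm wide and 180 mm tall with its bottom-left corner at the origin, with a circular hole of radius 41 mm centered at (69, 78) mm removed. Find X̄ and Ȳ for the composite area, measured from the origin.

Part | A | x̄ᵢ | ȳᵢ | A·x̄ᵢ | A·ȳᵢ
plate | 46800.00 | 130.00 | 90.00 | 6084000.00 | 4212000.00
hole | -5281.02 | 69.00 | 78.00 | -364390.19 | -411919.35
Σ | 41518.98 |  |  | 5719609.81 | 3800080.65
X̄ = 5719609.81 / 41518.98 = 137.76 mm
Ȳ = 3800080.65 / 41518.98 = 91.53 mm

X̄ = 137.76 mm, Ȳ = 91.53 mm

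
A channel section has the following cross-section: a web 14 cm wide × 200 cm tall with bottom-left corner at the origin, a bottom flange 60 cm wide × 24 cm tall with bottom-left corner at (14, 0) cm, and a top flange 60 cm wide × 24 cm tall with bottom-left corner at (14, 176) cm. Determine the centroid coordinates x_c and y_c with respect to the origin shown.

Part | A | x̄ᵢ | ȳᵢ | A·x̄ᵢ | A·ȳᵢ
web | 2800.00 | 7.00 | 100.00 | 19600.00 | 280000.00
bottom flange | 1440.00 | 44.00 | 12.00 | 63360.00 | 17280.00
top flange | 1440.00 | 44.00 | 188.00 | 63360.00 | 270720.00
Σ | 5680.00 |  |  | 146320.00 | 568000.00
x_c = 146320.00 / 5680.00 = 25.76 cm
y_c = 568000.00 / 5680.00 = 100.00 cm

x_c = 25.76 cm, y_c = 100.00 cm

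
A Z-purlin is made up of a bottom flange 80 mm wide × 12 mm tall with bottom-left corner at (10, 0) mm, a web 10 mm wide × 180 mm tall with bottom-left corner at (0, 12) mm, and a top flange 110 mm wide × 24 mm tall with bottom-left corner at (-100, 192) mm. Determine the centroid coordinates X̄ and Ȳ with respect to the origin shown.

X̄ = -11.44 mm, Ȳ = 134.80 mm

bottom flange: A = 80 × 12 = 960.00, centroid at (50.00, 6.00).
web: A = 10 × 180 = 1800.00, centroid at (5.00, 102.00).
top flange: A = 110 × 24 = 2640.00, centroid at (-45.00, 204.00).
ΣA = 5400.00 mm²
ΣAX̄ = (960.00)(50.00) + (1800.00)(5.00) + (2640.00)(-45.00) = -61800.00 mm³
ΣAȲ = (960.00)(6.00) + (1800.00)(102.00) + (2640.00)(204.00) = 727920.00 mm³
X̄ = -61800.00 / 5400.00 = -11.44 mm
Ȳ = 727920.00 / 5400.00 = 134.80 mm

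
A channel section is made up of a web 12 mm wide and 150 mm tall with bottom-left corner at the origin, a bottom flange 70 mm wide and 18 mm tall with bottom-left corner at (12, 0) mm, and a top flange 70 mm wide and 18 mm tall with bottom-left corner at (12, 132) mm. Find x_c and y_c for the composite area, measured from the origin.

web: A = 12 × 150 = 1800.00, centroid at (6.00, 75.00).
bottom flange: A = 70 × 18 = 1260.00, centroid at (47.00, 9.00).
top flange: A = 70 × 18 = 1260.00, centroid at (47.00, 141.00).
ΣA = 4320.00 mm², ΣAx_c = 129240.00 mm³, ΣAy_c = 324000.00 mm³.
x_c = 129240.00/4320.00 = 29.92 mm; y_c = 324000.00/4320.00 = 75.00 mm.

x_c = 29.92 mm, y_c = 75.00 mm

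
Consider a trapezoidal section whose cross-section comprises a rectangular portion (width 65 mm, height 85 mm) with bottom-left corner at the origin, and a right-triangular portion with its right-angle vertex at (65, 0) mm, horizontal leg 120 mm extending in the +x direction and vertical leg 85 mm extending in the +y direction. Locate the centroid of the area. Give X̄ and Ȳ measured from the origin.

X̄ = 67.30 mm, Ȳ = 35.70 mm

Part | A | x̄ᵢ | ȳᵢ | A·x̄ᵢ | A·ȳᵢ
rectangular portion | 5525.00 | 32.50 | 42.50 | 179562.50 | 234812.50
triangular portion | 5100.00 | 105.00 | 28.33 | 535500.00 | 144500.00
Σ | 10625.00 |  |  | 715062.50 | 379312.50
X̄ = 715062.50 / 10625.00 = 67.30 mm
Ȳ = 379312.50 / 10625.00 = 35.70 mm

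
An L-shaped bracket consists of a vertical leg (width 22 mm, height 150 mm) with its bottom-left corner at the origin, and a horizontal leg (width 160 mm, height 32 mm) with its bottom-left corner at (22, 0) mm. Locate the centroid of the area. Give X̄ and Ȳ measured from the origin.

X̄ = 66.33 mm, Ȳ = 39.12 mm

Part | A | x̄ᵢ | ȳᵢ | A·x̄ᵢ | A·ȳᵢ
vertical leg | 3300.00 | 11.00 | 75.00 | 36300.00 | 247500.00
horizontal leg | 5120.00 | 102.00 | 16.00 | 522240.00 | 81920.00
Σ | 8420.00 |  |  | 558540.00 | 329420.00
X̄ = 558540.00 / 8420.00 = 66.33 mm
Ȳ = 329420.00 / 8420.00 = 39.12 mm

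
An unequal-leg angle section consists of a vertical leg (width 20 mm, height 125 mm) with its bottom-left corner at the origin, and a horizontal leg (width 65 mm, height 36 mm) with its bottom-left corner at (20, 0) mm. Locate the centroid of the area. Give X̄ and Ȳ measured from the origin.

vertical leg: A = 20 × 125 = 2500.00, centroid at (10.00, 62.50).
horizontal leg: A = 65 × 36 = 2340.00, centroid at (52.50, 18.00).
ΣA = 4840.00 mm², ΣAX̄ = 147850.00 mm³, ΣAȲ = 198370.00 mm³.
X̄ = 147850.00/4840.00 = 30.55 mm; Ȳ = 198370.00/4840.00 = 40.99 mm.

X̄ = 30.55 mm, Ȳ = 40.99 mm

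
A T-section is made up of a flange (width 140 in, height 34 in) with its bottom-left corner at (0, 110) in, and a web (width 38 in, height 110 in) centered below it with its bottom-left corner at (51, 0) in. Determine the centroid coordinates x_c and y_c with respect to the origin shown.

x_c = 70.00 in, y_c = 93.34 in

web: A = 38 × 110 = 4180.00, centroid at (70.00, 55.00).
flange: A = 140 × 34 = 4760.00, centroid at (70.00, 127.00).
ΣA = 8940.00 in²
ΣAx_c = (4180.00)(70.00) + (4760.00)(70.00) = 625800.00 in³
ΣAy_c = (4180.00)(55.00) + (4760.00)(127.00) = 834420.00 in³
x_c = 625800.00 / 8940.00 = 70.00 in
y_c = 834420.00 / 8940.00 = 93.34 in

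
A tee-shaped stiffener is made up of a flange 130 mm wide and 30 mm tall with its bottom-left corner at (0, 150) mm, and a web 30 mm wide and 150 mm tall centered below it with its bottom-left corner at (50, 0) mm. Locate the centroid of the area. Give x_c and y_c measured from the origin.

web: A = 30 × 150 = 4500.00, centroid at (65.00, 75.00).
flange: A = 130 × 30 = 3900.00, centroid at (65.00, 165.00).
ΣA = 8400.00 mm², ΣAx_c = 546000.00 mm³, ΣAy_c = 981000.00 mm³.
x_c = 546000.00/8400.00 = 65.00 mm; y_c = 981000.00/8400.00 = 116.79 mm.

x_c = 65.00 mm, y_c = 116.79 mm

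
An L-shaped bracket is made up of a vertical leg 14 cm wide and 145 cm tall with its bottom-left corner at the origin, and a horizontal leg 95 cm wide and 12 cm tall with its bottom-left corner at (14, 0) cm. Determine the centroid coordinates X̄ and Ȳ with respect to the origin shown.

X̄ = 26.60 cm, Ȳ = 48.59 cm

Part | A | x̄ᵢ | ȳᵢ | A·x̄ᵢ | A·ȳᵢ
vertical leg | 2030.00 | 7.00 | 72.50 | 14210.00 | 147175.00
horizontal leg | 1140.00 | 61.50 | 6.00 | 70110.00 | 6840.00
Σ | 3170.00 |  |  | 84320.00 | 154015.00
X̄ = 84320.00 / 3170.00 = 26.60 cm
Ȳ = 154015.00 / 3170.00 = 48.59 cm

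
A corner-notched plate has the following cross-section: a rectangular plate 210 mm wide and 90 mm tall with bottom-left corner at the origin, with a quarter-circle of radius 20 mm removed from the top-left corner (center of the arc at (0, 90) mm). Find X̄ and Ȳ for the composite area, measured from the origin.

X̄ = 106.63 mm, Ȳ = 44.38 mm

plate: A = 210 × 90 = 18900.00, centroid at (105.00, 45.00).
removed quarter-circle: A = −¼π·20² = -314.16, centroid at (8.49, 81.51).
ΣA = 18585.84 mm²
ΣAX̄ = (18900.00)(105.00) + (-314.16)(8.49) = 1981833.33 mm³
ΣAȲ = (18900.00)(45.00) + (-314.16)(81.51) = 824892.33 mm³
X̄ = 1981833.33 / 18585.84 = 106.63 mm
Ȳ = 824892.33 / 18585.84 = 44.38 mm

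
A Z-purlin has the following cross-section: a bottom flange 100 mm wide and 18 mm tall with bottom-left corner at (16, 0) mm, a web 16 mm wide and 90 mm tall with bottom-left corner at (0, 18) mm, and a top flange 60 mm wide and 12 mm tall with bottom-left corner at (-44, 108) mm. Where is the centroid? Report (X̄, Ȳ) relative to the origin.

X̄ = 30.36 mm, Ȳ = 47.73 mm

bottom flange: A = 100 × 18 = 1800.00, centroid at (66.00, 9.00).
web: A = 16 × 90 = 1440.00, centroid at (8.00, 63.00).
top flange: A = 60 × 12 = 720.00, centroid at (-14.00, 114.00).
ΣA = 3960.00 mm²
ΣAX̄ = (1800.00)(66.00) + (1440.00)(8.00) + (720.00)(-14.00) = 120240.00 mm³
ΣAȲ = (1800.00)(9.00) + (1440.00)(63.00) + (720.00)(114.00) = 189000.00 mm³
X̄ = 120240.00 / 3960.00 = 30.36 mm
Ȳ = 189000.00 / 3960.00 = 47.73 mm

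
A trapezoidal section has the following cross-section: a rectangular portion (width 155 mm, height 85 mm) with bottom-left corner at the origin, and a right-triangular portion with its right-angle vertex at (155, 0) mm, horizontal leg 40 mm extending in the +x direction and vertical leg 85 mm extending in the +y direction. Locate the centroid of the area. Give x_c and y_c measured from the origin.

x_c = 87.88 mm, y_c = 40.88 mm

rectangular portion: A = 155 × 85 = 13175.00, centroid at (77.50, 42.50).
triangular portion: A = ½·40·85 = 1700.00, centroid at (168.33, 28.33).
ΣA = 14875.00 mm², ΣAx_c = 1307229.17 mm³, ΣAy_c = 608104.17 mm³.
x_c = 1307229.17/14875.00 = 87.88 mm; y_c = 608104.17/14875.00 = 40.88 mm.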